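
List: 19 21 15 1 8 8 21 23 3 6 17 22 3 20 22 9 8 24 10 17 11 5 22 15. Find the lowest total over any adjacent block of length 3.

Window sums for each of the 22 positions:
(19, 21, 15) → sum 55
(21, 15, 1) → sum 37
(15, 1, 8) → sum 24
(1, 8, 8) → sum 17
(8, 8, 21) → sum 37
(8, 21, 23) → sum 52
(21, 23, 3) → sum 47
(23, 3, 6) → sum 32
(3, 6, 17) → sum 26
(6, 17, 22) → sum 45
(17, 22, 3) → sum 42
(22, 3, 20) → sum 45
(3, 20, 22) → sum 45
(20, 22, 9) → sum 51
(22, 9, 8) → sum 39
(9, 8, 24) → sum 41
(8, 24, 10) → sum 42
(24, 10, 17) → sum 51
(10, 17, 11) → sum 38
(17, 11, 5) → sum 33
(11, 5, 22) → sum 38
(5, 22, 15) → sum 42
Lowest of these is 17.

17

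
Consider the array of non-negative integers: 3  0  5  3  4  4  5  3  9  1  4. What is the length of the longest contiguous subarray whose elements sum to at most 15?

→ 3: sum 3, len 1
→ 0: sum 3, len 2
→ 5: sum 8, len 3
→ 3: sum 11, len 4
→ 4: sum 15, len 5
→ 4 (dropped 3, 0, 5): sum 11, len 3
→ 5 (dropped 3): sum 13, len 3
→ 3 (dropped 4): sum 12, len 3
→ 9 (dropped 4, 5): sum 12, len 2
→ 1: sum 13, len 3
→ 4 (dropped 3): sum 14, len 3
Longest length seen: 5.

5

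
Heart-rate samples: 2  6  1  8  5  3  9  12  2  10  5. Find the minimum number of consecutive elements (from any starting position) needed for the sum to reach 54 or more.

8

Extend right; whenever the sum reaches 54, record the length and shrink from the left:
add 2: running sum 2 < 54
add 6: running sum 8 < 54
add 1: running sum 9 < 54
add 8: running sum 17 < 54
add 5: running sum 22 < 54
add 3: running sum 25 < 54
add 9: running sum 34 < 54
add 12: running sum 46 < 54
add 2: running sum 48 < 54
add 10: shortest ending here [6, 1, 8, 5, 3, 9, 12, 2, 10] sum 56, len 9
add 5: shortest ending here [8, 5, 3, 9, 12, 2, 10, 5] sum 54, len 8
Shortest qualifying length: 8.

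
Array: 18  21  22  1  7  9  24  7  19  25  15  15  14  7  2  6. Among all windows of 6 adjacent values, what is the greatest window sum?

(18, 21, 22, 1, 7, 9) → sum 78
(21, 22, 1, 7, 9, 24) → sum 84
(22, 1, 7, 9, 24, 7) → sum 70
(1, 7, 9, 24, 7, 19) → sum 67
(7, 9, 24, 7, 19, 25) → sum 91
(9, 24, 7, 19, 25, 15) → sum 99
(24, 7, 19, 25, 15, 15) → sum 105
(7, 19, 25, 15, 15, 14) → sum 95
(19, 25, 15, 15, 14, 7) → sum 95
(25, 15, 15, 14, 7, 2) → sum 78
(15, 15, 14, 7, 2, 6) → sum 59
Greatest of these is 105.

105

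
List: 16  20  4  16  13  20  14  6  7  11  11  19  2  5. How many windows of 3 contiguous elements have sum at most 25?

1

(16, 20, 4) → sum 40
(20, 4, 16) → sum 40
(4, 16, 13) → sum 33
(16, 13, 20) → sum 49
(13, 20, 14) → sum 47
(20, 14, 6) → sum 40
(14, 6, 7) → sum 27
(6, 7, 11) → sum 24  ≤ 25 ✓
(7, 11, 11) → sum 29
(11, 11, 19) → sum 41
(11, 19, 2) → sum 32
(19, 2, 5) → sum 26
1 window satisfy the condition.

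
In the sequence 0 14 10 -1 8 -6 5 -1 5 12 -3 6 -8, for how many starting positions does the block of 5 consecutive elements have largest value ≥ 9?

7

[0, 14, 10, -1, 8] → max 14  ≥ 9 ✓
[14, 10, -1, 8, -6] → max 14  ≥ 9 ✓
[10, -1, 8, -6, 5] → max 10  ≥ 9 ✓
[-1, 8, -6, 5, -1] → max 8
[8, -6, 5, -1, 5] → max 8
[-6, 5, -1, 5, 12] → max 12  ≥ 9 ✓
[5, -1, 5, 12, -3] → max 12  ≥ 9 ✓
[-1, 5, 12, -3, 6] → max 12  ≥ 9 ✓
[5, 12, -3, 6, -8] → max 12  ≥ 9 ✓
7 windows satisfy the condition.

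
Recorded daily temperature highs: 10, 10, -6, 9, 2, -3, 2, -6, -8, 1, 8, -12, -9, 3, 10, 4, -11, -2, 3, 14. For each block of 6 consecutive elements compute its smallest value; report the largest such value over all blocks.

-6

Window mins for each of the 15 positions:
(10, 10, -6, 9, 2, -3) → min -6
(10, -6, 9, 2, -3, 2) → min -6
(-6, 9, 2, -3, 2, -6) → min -6
(9, 2, -3, 2, -6, -8) → min -8
(2, -3, 2, -6, -8, 1) → min -8
(-3, 2, -6, -8, 1, 8) → min -8
(2, -6, -8, 1, 8, -12) → min -12
(-6, -8, 1, 8, -12, -9) → min -12
(-8, 1, 8, -12, -9, 3) → min -12
(1, 8, -12, -9, 3, 10) → min -12
(8, -12, -9, 3, 10, 4) → min -12
(-12, -9, 3, 10, 4, -11) → min -12
(-9, 3, 10, 4, -11, -2) → min -11
(3, 10, 4, -11, -2, 3) → min -11
(10, 4, -11, -2, 3, 14) → min -11
Largest of these is -6.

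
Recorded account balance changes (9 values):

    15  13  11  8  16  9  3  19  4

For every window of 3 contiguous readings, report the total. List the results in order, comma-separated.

15 13 11 → sum 39
13 11 8 → sum 32
11 8 16 → sum 35
8 16 9 → sum 33
16 9 3 → sum 28
9 3 19 → sum 31
3 19 4 → sum 26

39, 32, 35, 33, 28, 31, 26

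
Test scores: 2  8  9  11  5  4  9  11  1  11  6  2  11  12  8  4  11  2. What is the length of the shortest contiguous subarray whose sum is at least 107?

add 2: running sum 2 < 107
add 8: running sum 10 < 107
add 9: running sum 19 < 107
add 11: running sum 30 < 107
add 5: running sum 35 < 107
add 4: running sum 39 < 107
add 9: running sum 48 < 107
add 11: running sum 59 < 107
add 1: running sum 60 < 107
add 11: running sum 71 < 107
add 6: running sum 77 < 107
add 2: running sum 79 < 107
add 11: running sum 90 < 107
add 12: running sum 102 < 107
end 14: [8, 9, 11, 5, 4, 9, 11, 1, 11, 6, 2, 11, 12, 8] sum 108, len 14
end 15: [8, 9, 11, 5, 4, 9, 11, 1, 11, 6, 2, 11, 12, 8, 4] sum 112, len 15
end 16: [9, 11, 5, 4, 9, 11, 1, 11, 6, 2, 11, 12, 8, 4, 11] sum 115, len 15
end 17: [11, 5, 4, 9, 11, 1, 11, 6, 2, 11, 12, 8, 4, 11, 2] sum 108, len 15
Shortest qualifying length: 14.

14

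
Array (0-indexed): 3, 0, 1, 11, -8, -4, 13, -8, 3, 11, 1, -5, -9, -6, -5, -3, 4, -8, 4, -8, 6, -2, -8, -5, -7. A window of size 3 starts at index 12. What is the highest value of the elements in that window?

Elements at indices 12..14: -9, -6, -5
max(-9, -6, -5) = -5

-5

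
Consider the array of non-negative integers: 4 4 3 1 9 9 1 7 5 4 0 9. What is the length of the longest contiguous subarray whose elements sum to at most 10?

Extend to the right; shrink from the left whenever the sum exceeds 10:
[4] sum 4 len 1
[4, 4] sum 8 len 2
[4, 3] sum 7 len 2
[4, 3, 1] sum 8 len 3
[1, 9] sum 10 len 2
[9] sum 9 len 1
[9, 1] sum 10 len 2
[1, 7] sum 8 len 2
[5] sum 5 len 1
[5, 4] sum 9 len 2
[5, 4, 0] sum 9 len 3
[0, 9] sum 9 len 2
Longest length seen: 3.

3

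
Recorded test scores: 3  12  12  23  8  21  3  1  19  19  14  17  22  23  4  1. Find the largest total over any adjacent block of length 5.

95

(3, 12, 12, 23, 8) → sum 58
(12, 12, 23, 8, 21) → sum 76
(12, 23, 8, 21, 3) → sum 67
(23, 8, 21, 3, 1) → sum 56
(8, 21, 3, 1, 19) → sum 52
(21, 3, 1, 19, 19) → sum 63
(3, 1, 19, 19, 14) → sum 56
(1, 19, 19, 14, 17) → sum 70
(19, 19, 14, 17, 22) → sum 91
(19, 14, 17, 22, 23) → sum 95
(14, 17, 22, 23, 4) → sum 80
(17, 22, 23, 4, 1) → sum 67
Largest of these is 95.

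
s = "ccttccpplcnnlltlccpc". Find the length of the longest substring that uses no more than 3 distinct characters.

add c: window [c] (1 distinct), len 1
add c: window [c, c] (1 distinct), len 2
add t: window [c, c, t] (2 distinct), len 3
add t: window [c, c, t, t] (2 distinct), len 4
add c: window [c, c, t, t, c] (2 distinct), len 5
add c: window [c, c, t, t, c, c] (2 distinct), len 6
add p: window [c, c, t, t, c, c, p] (3 distinct), len 7
add p: window [c, c, t, t, c, c, p, p] (3 distinct), len 8
add l: window [c, c, p, p, l] (3 distinct), len 5
add c: window [c, c, p, p, l, c] (3 distinct), len 6
add n: window [l, c, n] (3 distinct), len 3
add n: window [l, c, n, n] (3 distinct), len 4
add l: window [l, c, n, n, l] (3 distinct), len 5
add l: window [l, c, n, n, l, l] (3 distinct), len 6
add t: window [n, n, l, l, t] (3 distinct), len 5
add l: window [n, n, l, l, t, l] (3 distinct), len 6
add c: window [l, l, t, l, c] (3 distinct), len 5
add c: window [l, l, t, l, c, c] (3 distinct), len 6
add p: window [l, c, c, p] (3 distinct), len 4
add c: window [l, c, c, p, c] (3 distinct), len 5
Longest length with ≤3 distinct: 8.

8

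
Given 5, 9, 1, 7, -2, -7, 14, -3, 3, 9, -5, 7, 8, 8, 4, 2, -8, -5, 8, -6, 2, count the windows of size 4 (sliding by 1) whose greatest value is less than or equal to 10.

(5, 9, 1, 7) → max 9  ≤ 10 ✓
(9, 1, 7, -2) → max 9  ≤ 10 ✓
(1, 7, -2, -7) → max 7  ≤ 10 ✓
(7, -2, -7, 14) → max 14
(-2, -7, 14, -3) → max 14
(-7, 14, -3, 3) → max 14
(14, -3, 3, 9) → max 14
(-3, 3, 9, -5) → max 9  ≤ 10 ✓
(3, 9, -5, 7) → max 9  ≤ 10 ✓
(9, -5, 7, 8) → max 9  ≤ 10 ✓
(-5, 7, 8, 8) → max 8  ≤ 10 ✓
(7, 8, 8, 4) → max 8  ≤ 10 ✓
(8, 8, 4, 2) → max 8  ≤ 10 ✓
(8, 4, 2, -8) → max 8  ≤ 10 ✓
(4, 2, -8, -5) → max 4  ≤ 10 ✓
(2, -8, -5, 8) → max 8  ≤ 10 ✓
(-8, -5, 8, -6) → max 8  ≤ 10 ✓
(-5, 8, -6, 2) → max 8  ≤ 10 ✓
14 windows satisfy the condition.

14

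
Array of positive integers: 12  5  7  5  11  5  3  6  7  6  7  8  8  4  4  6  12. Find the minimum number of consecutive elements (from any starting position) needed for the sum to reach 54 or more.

add 12: running sum 12 < 54
add 5: running sum 17 < 54
add 7: running sum 24 < 54
add 5: running sum 29 < 54
add 11: running sum 40 < 54
add 5: running sum 45 < 54
add 3: running sum 48 < 54
end 7: [12, 5, 7, 5, 11, 5, 3, 6] sum 54, len 8
end 8: [12, 5, 7, 5, 11, 5, 3, 6, 7] sum 61, len 9
end 9: [5, 7, 5, 11, 5, 3, 6, 7, 6] sum 55, len 9
end 10: [7, 5, 11, 5, 3, 6, 7, 6, 7] sum 57, len 9
end 11: [5, 11, 5, 3, 6, 7, 6, 7, 8] sum 58, len 9
end 12: [11, 5, 3, 6, 7, 6, 7, 8, 8] sum 61, len 9
end 13: [5, 3, 6, 7, 6, 7, 8, 8, 4] sum 54, len 9
end 14: [5, 3, 6, 7, 6, 7, 8, 8, 4, 4] sum 58, len 10
end 15: [6, 7, 6, 7, 8, 8, 4, 4, 6] sum 56, len 9
end 16: [6, 7, 8, 8, 4, 4, 6, 12] sum 55, len 8
Shortest qualifying length: 8.

8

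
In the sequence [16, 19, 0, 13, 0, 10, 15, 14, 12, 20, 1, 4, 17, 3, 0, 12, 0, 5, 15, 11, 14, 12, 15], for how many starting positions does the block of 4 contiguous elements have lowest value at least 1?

9

(16, 19, 0, 13) → min 0
(19, 0, 13, 0) → min 0
(0, 13, 0, 10) → min 0
(13, 0, 10, 15) → min 0
(0, 10, 15, 14) → min 0
(10, 15, 14, 12) → min 10  ≥ 1 ✓
(15, 14, 12, 20) → min 12  ≥ 1 ✓
(14, 12, 20, 1) → min 1  ≥ 1 ✓
(12, 20, 1, 4) → min 1  ≥ 1 ✓
(20, 1, 4, 17) → min 1  ≥ 1 ✓
(1, 4, 17, 3) → min 1  ≥ 1 ✓
(4, 17, 3, 0) → min 0
(17, 3, 0, 12) → min 0
(3, 0, 12, 0) → min 0
(0, 12, 0, 5) → min 0
(12, 0, 5, 15) → min 0
(0, 5, 15, 11) → min 0
(5, 15, 11, 14) → min 5  ≥ 1 ✓
(15, 11, 14, 12) → min 11  ≥ 1 ✓
(11, 14, 12, 15) → min 11  ≥ 1 ✓
9 windows satisfy the condition.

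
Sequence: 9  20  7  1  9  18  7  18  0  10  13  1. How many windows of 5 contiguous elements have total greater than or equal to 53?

[9, 20, 7, 1, 9] → sum 46
[20, 7, 1, 9, 18] → sum 55  ≥ 53 ✓
[7, 1, 9, 18, 7] → sum 42
[1, 9, 18, 7, 18] → sum 53  ≥ 53 ✓
[9, 18, 7, 18, 0] → sum 52
[18, 7, 18, 0, 10] → sum 53  ≥ 53 ✓
[7, 18, 0, 10, 13] → sum 48
[18, 0, 10, 13, 1] → sum 42
3 windows satisfy the condition.

3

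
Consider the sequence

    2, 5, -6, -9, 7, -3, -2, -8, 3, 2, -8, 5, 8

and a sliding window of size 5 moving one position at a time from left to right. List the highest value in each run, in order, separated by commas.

Sliding a size-5 window across the 13 values:
2 5 -6 -9 7 → max 7
5 -6 -9 7 -3 → max 7
-6 -9 7 -3 -2 → max 7
-9 7 -3 -2 -8 → max 7
7 -3 -2 -8 3 → max 7
-3 -2 -8 3 2 → max 3
-2 -8 3 2 -8 → max 3
-8 3 2 -8 5 → max 5
3 2 -8 5 8 → max 8

7, 7, 7, 7, 7, 3, 3, 5, 8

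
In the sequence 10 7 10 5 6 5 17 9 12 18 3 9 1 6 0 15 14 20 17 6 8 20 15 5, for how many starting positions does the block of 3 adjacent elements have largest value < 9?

2

10 7 10 → max 10
7 10 5 → max 10
10 5 6 → max 10
5 6 5 → max 6  < 9 ✓
6 5 17 → max 17
5 17 9 → max 17
17 9 12 → max 17
9 12 18 → max 18
12 18 3 → max 18
18 3 9 → max 18
3 9 1 → max 9
9 1 6 → max 9
1 6 0 → max 6  < 9 ✓
6 0 15 → max 15
0 15 14 → max 15
15 14 20 → max 20
14 20 17 → max 20
20 17 6 → max 20
17 6 8 → max 17
6 8 20 → max 20
8 20 15 → max 20
20 15 5 → max 20
2 windows satisfy the condition.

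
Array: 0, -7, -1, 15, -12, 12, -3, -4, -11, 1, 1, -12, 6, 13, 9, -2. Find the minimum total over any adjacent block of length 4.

-21

Each size-4 window and its sum:
(0, -7, -1, 15) → sum 7
(-7, -1, 15, -12) → sum -5
(-1, 15, -12, 12) → sum 14
(15, -12, 12, -3) → sum 12
(-12, 12, -3, -4) → sum -7
(12, -3, -4, -11) → sum -6
(-3, -4, -11, 1) → sum -17
(-4, -11, 1, 1) → sum -13
(-11, 1, 1, -12) → sum -21
(1, 1, -12, 6) → sum -4
(1, -12, 6, 13) → sum 8
(-12, 6, 13, 9) → sum 16
(6, 13, 9, -2) → sum 26
Minimum of these is -21.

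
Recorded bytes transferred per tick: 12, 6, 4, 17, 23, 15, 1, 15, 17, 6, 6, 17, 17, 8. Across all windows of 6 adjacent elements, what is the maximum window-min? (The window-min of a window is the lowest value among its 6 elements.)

Each size-6 window and its min:
12 6 4 17 23 15 → min 4
6 4 17 23 15 1 → min 1
4 17 23 15 1 15 → min 1
17 23 15 1 15 17 → min 1
23 15 1 15 17 6 → min 1
15 1 15 17 6 6 → min 1
1 15 17 6 6 17 → min 1
15 17 6 6 17 17 → min 6
17 6 6 17 17 8 → min 6
Maximum of these is 6.

6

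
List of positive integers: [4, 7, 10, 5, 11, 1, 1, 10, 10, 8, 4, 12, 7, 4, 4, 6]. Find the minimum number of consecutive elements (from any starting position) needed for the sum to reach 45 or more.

Extend right; whenever the sum reaches 45, record the length and shrink from the left:
add 4: running sum 4 < 45
add 7: running sum 11 < 45
add 10: running sum 21 < 45
add 5: running sum 26 < 45
add 11: running sum 37 < 45
add 1: running sum 38 < 45
add 1: running sum 39 < 45
end 7: [7, 10, 5, 11, 1, 1, 10] sum 45, len 7
end 8: [10, 5, 11, 1, 1, 10, 10] sum 48, len 7
end 9: [5, 11, 1, 1, 10, 10, 8] sum 46, len 7
end 10: [11, 1, 1, 10, 10, 8, 4] sum 45, len 7
end 11: [1, 10, 10, 8, 4, 12] sum 45, len 6
end 12: [10, 10, 8, 4, 12, 7] sum 51, len 6
end 13: [10, 8, 4, 12, 7, 4] sum 45, len 6
end 14: [10, 8, 4, 12, 7, 4, 4] sum 49, len 7
end 15: [8, 4, 12, 7, 4, 4, 6] sum 45, len 7
Shortest qualifying length: 6.

6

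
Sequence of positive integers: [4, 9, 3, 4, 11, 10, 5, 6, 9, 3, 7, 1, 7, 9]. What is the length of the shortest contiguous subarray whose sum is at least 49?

Extend right; whenever the sum reaches 49, record the length and shrink from the left:
add 4: running sum 4 < 49
add 9: running sum 13 < 49
add 3: running sum 16 < 49
add 4: running sum 20 < 49
add 11: running sum 31 < 49
add 10: running sum 41 < 49
add 5: running sum 46 < 49
add 6: shortest ending here [4, 9, 3, 4, 11, 10, 5, 6] sum 52, len 8
add 9: shortest ending here [9, 3, 4, 11, 10, 5, 6, 9] sum 57, len 8
add 3: shortest ending here [3, 4, 11, 10, 5, 6, 9, 3] sum 51, len 8
add 7: shortest ending here [11, 10, 5, 6, 9, 3, 7] sum 51, len 7
add 1: shortest ending here [11, 10, 5, 6, 9, 3, 7, 1] sum 52, len 8
add 7: shortest ending here [11, 10, 5, 6, 9, 3, 7, 1, 7] sum 59, len 9
add 9: shortest ending here [10, 5, 6, 9, 3, 7, 1, 7, 9] sum 57, len 9
Shortest qualifying length: 7.

7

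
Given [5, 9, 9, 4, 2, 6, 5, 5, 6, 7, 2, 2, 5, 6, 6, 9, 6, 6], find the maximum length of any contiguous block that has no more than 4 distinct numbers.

11

Extend right; when distinct count exceeds 4, shrink from the left:
add 5: window [5] (1 distinct), len 1
add 9: window [5, 9] (2 distinct), len 2
add 9: window [5, 9, 9] (2 distinct), len 3
add 4: window [5, 9, 9, 4] (3 distinct), len 4
add 2: window [5, 9, 9, 4, 2] (4 distinct), len 5
add 6: window [9, 9, 4, 2, 6] (4 distinct), len 5
add 5: window [4, 2, 6, 5] (4 distinct), len 4
add 5: window [4, 2, 6, 5, 5] (4 distinct), len 5
add 6: window [4, 2, 6, 5, 5, 6] (4 distinct), len 6
add 7: window [2, 6, 5, 5, 6, 7] (4 distinct), len 6
add 2: window [2, 6, 5, 5, 6, 7, 2] (4 distinct), len 7
add 2: window [2, 6, 5, 5, 6, 7, 2, 2] (4 distinct), len 8
add 5: window [2, 6, 5, 5, 6, 7, 2, 2, 5] (4 distinct), len 9
add 6: window [2, 6, 5, 5, 6, 7, 2, 2, 5, 6] (4 distinct), len 10
add 6: window [2, 6, 5, 5, 6, 7, 2, 2, 5, 6, 6] (4 distinct), len 11
add 9: window [2, 2, 5, 6, 6, 9] (4 distinct), len 6
add 6: window [2, 2, 5, 6, 6, 9, 6] (4 distinct), len 7
add 6: window [2, 2, 5, 6, 6, 9, 6, 6] (4 distinct), len 8
Longest length with ≤4 distinct: 11.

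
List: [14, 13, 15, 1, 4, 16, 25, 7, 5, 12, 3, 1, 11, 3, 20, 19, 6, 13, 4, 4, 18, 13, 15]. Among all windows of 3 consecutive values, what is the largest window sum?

(14, 13, 15) → sum 42
(13, 15, 1) → sum 29
(15, 1, 4) → sum 20
(1, 4, 16) → sum 21
(4, 16, 25) → sum 45
(16, 25, 7) → sum 48
(25, 7, 5) → sum 37
(7, 5, 12) → sum 24
(5, 12, 3) → sum 20
(12, 3, 1) → sum 16
(3, 1, 11) → sum 15
(1, 11, 3) → sum 15
(11, 3, 20) → sum 34
(3, 20, 19) → sum 42
(20, 19, 6) → sum 45
(19, 6, 13) → sum 38
(6, 13, 4) → sum 23
(13, 4, 4) → sum 21
(4, 4, 18) → sum 26
(4, 18, 13) → sum 35
(18, 13, 15) → sum 46
Largest of these is 48.

48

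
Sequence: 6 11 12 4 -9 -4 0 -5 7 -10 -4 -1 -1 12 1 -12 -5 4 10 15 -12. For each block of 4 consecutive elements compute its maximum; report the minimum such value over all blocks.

Each size-4 window and its max:
[6, 11, 12, 4] → max 12
[11, 12, 4, -9] → max 12
[12, 4, -9, -4] → max 12
[4, -9, -4, 0] → max 4
[-9, -4, 0, -5] → max 0
[-4, 0, -5, 7] → max 7
[0, -5, 7, -10] → max 7
[-5, 7, -10, -4] → max 7
[7, -10, -4, -1] → max 7
[-10, -4, -1, -1] → max -1
[-4, -1, -1, 12] → max 12
[-1, -1, 12, 1] → max 12
[-1, 12, 1, -12] → max 12
[12, 1, -12, -5] → max 12
[1, -12, -5, 4] → max 4
[-12, -5, 4, 10] → max 10
[-5, 4, 10, 15] → max 15
[4, 10, 15, -12] → max 15
Minimum of these is -1.

-1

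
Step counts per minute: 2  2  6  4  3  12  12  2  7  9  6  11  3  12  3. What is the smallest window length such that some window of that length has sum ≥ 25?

Extend right; whenever the sum reaches 25, record the length and shrink from the left:
add 2: running sum 2 < 25
add 2: running sum 4 < 25
add 6: running sum 10 < 25
add 4: running sum 14 < 25
add 3: running sum 17 < 25
end 5: [6, 4, 3, 12] sum 25, len 4
end 6: [3, 12, 12] sum 27, len 3
end 7: [12, 12, 2] sum 26, len 3
end 8: [12, 12, 2, 7] sum 33, len 4
end 9: [12, 2, 7, 9] sum 30, len 4
end 10: [12, 2, 7, 9, 6] sum 36, len 5
end 11: [9, 6, 11] sum 26, len 3
end 12: [9, 6, 11, 3] sum 29, len 4
end 13: [11, 3, 12] sum 26, len 3
end 14: [11, 3, 12, 3] sum 29, len 4
Shortest qualifying length: 3.

3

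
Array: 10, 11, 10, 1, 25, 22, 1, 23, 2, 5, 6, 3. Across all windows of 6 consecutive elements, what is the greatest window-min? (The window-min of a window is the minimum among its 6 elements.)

Each size-6 window and its min:
(10, 11, 10, 1, 25, 22) → min 1
(11, 10, 1, 25, 22, 1) → min 1
(10, 1, 25, 22, 1, 23) → min 1
(1, 25, 22, 1, 23, 2) → min 1
(25, 22, 1, 23, 2, 5) → min 1
(22, 1, 23, 2, 5, 6) → min 1
(1, 23, 2, 5, 6, 3) → min 1
Greatest of these is 1.

1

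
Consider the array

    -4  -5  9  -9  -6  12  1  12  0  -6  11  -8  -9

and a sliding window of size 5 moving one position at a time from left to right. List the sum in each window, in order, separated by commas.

-4 -5 9 -9 -6 → sum -15
-5 9 -9 -6 12 → sum 1
9 -9 -6 12 1 → sum 7
-9 -6 12 1 12 → sum 10
-6 12 1 12 0 → sum 19
12 1 12 0 -6 → sum 19
1 12 0 -6 11 → sum 18
12 0 -6 11 -8 → sum 9
0 -6 11 -8 -9 → sum -12

-15, 1, 7, 10, 19, 19, 18, 9, -12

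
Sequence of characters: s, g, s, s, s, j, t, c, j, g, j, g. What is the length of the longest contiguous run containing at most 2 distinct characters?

5

Extend right; when distinct count exceeds 2, shrink from the left:
add s: window [s] (1 distinct), len 1
add g: window [s, g] (2 distinct), len 2
add s: window [s, g, s] (2 distinct), len 3
add s: window [s, g, s, s] (2 distinct), len 4
add s: window [s, g, s, s, s] (2 distinct), len 5
add j: window [s, s, s, j] (2 distinct), len 4
add t: window [j, t] (2 distinct), len 2
add c: window [t, c] (2 distinct), len 2
add j: window [c, j] (2 distinct), len 2
add g: window [j, g] (2 distinct), len 2
add j: window [j, g, j] (2 distinct), len 3
add g: window [j, g, j, g] (2 distinct), len 4
Longest length with ≤2 distinct: 5.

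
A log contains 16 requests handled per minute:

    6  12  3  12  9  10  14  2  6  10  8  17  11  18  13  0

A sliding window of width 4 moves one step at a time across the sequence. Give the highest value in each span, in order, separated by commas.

(6, 12, 3, 12) → max 12
(12, 3, 12, 9) → max 12
(3, 12, 9, 10) → max 12
(12, 9, 10, 14) → max 14
(9, 10, 14, 2) → max 14
(10, 14, 2, 6) → max 14
(14, 2, 6, 10) → max 14
(2, 6, 10, 8) → max 10
(6, 10, 8, 17) → max 17
(10, 8, 17, 11) → max 17
(8, 17, 11, 18) → max 18
(17, 11, 18, 13) → max 18
(11, 18, 13, 0) → max 18

12, 12, 12, 14, 14, 14, 14, 10, 17, 17, 18, 18, 18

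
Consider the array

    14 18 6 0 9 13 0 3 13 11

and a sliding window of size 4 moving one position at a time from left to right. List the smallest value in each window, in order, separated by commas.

14 18 6 0 → min 0
18 6 0 9 → min 0
6 0 9 13 → min 0
0 9 13 0 → min 0
9 13 0 3 → min 0
13 0 3 13 → min 0
0 3 13 11 → min 0

0, 0, 0, 0, 0, 0, 0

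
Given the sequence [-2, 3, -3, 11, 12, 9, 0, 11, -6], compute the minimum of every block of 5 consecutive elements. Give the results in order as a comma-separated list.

-3, -3, -3, 0, -6

[-2, 3, -3, 11, 12] → min -3
[3, -3, 11, 12, 9] → min -3
[-3, 11, 12, 9, 0] → min -3
[11, 12, 9, 0, 11] → min 0
[12, 9, 0, 11, -6] → min -6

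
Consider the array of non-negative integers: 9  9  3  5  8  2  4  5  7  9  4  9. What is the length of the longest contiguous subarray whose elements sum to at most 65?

Extend to the right; shrink from the left whenever the sum exceeds 65:
→ 9: sum 9, len 1
→ 9: sum 18, len 2
→ 3: sum 21, len 3
→ 5: sum 26, len 4
→ 8: sum 34, len 5
→ 2: sum 36, len 6
→ 4: sum 40, len 7
→ 5: sum 45, len 8
→ 7: sum 52, len 9
→ 9: sum 61, len 10
→ 4: sum 65, len 11
→ 9 (dropped 9): sum 65, len 11
Longest length seen: 11.

11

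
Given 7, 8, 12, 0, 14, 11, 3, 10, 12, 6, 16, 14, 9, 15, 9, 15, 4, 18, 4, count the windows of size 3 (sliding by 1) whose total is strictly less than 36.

(7, 8, 12) → sum 27  < 36 ✓
(8, 12, 0) → sum 20  < 36 ✓
(12, 0, 14) → sum 26  < 36 ✓
(0, 14, 11) → sum 25  < 36 ✓
(14, 11, 3) → sum 28  < 36 ✓
(11, 3, 10) → sum 24  < 36 ✓
(3, 10, 12) → sum 25  < 36 ✓
(10, 12, 6) → sum 28  < 36 ✓
(12, 6, 16) → sum 34  < 36 ✓
(6, 16, 14) → sum 36
(16, 14, 9) → sum 39
(14, 9, 15) → sum 38
(9, 15, 9) → sum 33  < 36 ✓
(15, 9, 15) → sum 39
(9, 15, 4) → sum 28  < 36 ✓
(15, 4, 18) → sum 37
(4, 18, 4) → sum 26  < 36 ✓
12 windows satisfy the condition.

12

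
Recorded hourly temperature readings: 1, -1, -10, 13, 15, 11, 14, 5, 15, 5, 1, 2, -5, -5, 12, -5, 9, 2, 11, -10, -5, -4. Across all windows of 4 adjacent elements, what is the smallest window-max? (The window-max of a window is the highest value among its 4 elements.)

[1, -1, -10, 13] → max 13
[-1, -10, 13, 15] → max 15
[-10, 13, 15, 11] → max 15
[13, 15, 11, 14] → max 15
[15, 11, 14, 5] → max 15
[11, 14, 5, 15] → max 15
[14, 5, 15, 5] → max 15
[5, 15, 5, 1] → max 15
[15, 5, 1, 2] → max 15
[5, 1, 2, -5] → max 5
[1, 2, -5, -5] → max 2
[2, -5, -5, 12] → max 12
[-5, -5, 12, -5] → max 12
[-5, 12, -5, 9] → max 12
[12, -5, 9, 2] → max 12
[-5, 9, 2, 11] → max 11
[9, 2, 11, -10] → max 11
[2, 11, -10, -5] → max 11
[11, -10, -5, -4] → max 11
Smallest of these is 2.

2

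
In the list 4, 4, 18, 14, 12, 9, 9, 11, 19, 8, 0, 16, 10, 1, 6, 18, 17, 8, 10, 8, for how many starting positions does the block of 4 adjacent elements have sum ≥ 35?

14

(4, 4, 18, 14) → sum 40  ≥ 35 ✓
(4, 18, 14, 12) → sum 48  ≥ 35 ✓
(18, 14, 12, 9) → sum 53  ≥ 35 ✓
(14, 12, 9, 9) → sum 44  ≥ 35 ✓
(12, 9, 9, 11) → sum 41  ≥ 35 ✓
(9, 9, 11, 19) → sum 48  ≥ 35 ✓
(9, 11, 19, 8) → sum 47  ≥ 35 ✓
(11, 19, 8, 0) → sum 38  ≥ 35 ✓
(19, 8, 0, 16) → sum 43  ≥ 35 ✓
(8, 0, 16, 10) → sum 34
(0, 16, 10, 1) → sum 27
(16, 10, 1, 6) → sum 33
(10, 1, 6, 18) → sum 35  ≥ 35 ✓
(1, 6, 18, 17) → sum 42  ≥ 35 ✓
(6, 18, 17, 8) → sum 49  ≥ 35 ✓
(18, 17, 8, 10) → sum 53  ≥ 35 ✓
(17, 8, 10, 8) → sum 43  ≥ 35 ✓
14 windows satisfy the condition.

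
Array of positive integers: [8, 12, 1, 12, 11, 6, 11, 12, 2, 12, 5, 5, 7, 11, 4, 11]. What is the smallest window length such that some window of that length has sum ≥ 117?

Extend right; whenever the sum reaches 117, record the length and shrink from the left:
add 8: running sum 8 < 117
add 12: running sum 20 < 117
add 1: running sum 21 < 117
add 12: running sum 33 < 117
add 11: running sum 44 < 117
add 6: running sum 50 < 117
add 11: running sum 61 < 117
add 12: running sum 73 < 117
add 2: running sum 75 < 117
add 12: running sum 87 < 117
add 5: running sum 92 < 117
add 5: running sum 97 < 117
add 7: running sum 104 < 117
add 11: running sum 115 < 117
add 4: shortest ending here [8, 12, 1, 12, 11, 6, 11, 12, 2, 12, 5, 5, 7, 11, 4] sum 119, len 15
add 11: shortest ending here [12, 1, 12, 11, 6, 11, 12, 2, 12, 5, 5, 7, 11, 4, 11] sum 122, len 15
Shortest qualifying length: 15.

15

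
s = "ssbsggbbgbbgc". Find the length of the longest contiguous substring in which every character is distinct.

3

add s: [s] len 1
add s (repeat s, move left end past it): [s] len 1
add b: [s, b] len 2
add s (repeat s, move left end past it): [b, s] len 2
add g: [b, s, g] len 3
add g (repeat g, move left end past it): [g] len 1
add b: [g, b] len 2
add b (repeat b, move left end past it): [b] len 1
add g: [b, g] len 2
add b (repeat b, move left end past it): [g, b] len 2
add b (repeat b, move left end past it): [b] len 1
add g: [b, g] len 2
add c: [b, g, c] len 3
Longest all-distinct length: 3.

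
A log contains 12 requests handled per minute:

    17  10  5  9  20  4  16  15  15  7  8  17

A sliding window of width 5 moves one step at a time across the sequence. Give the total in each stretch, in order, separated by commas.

(17, 10, 5, 9, 20) → sum 61
(10, 5, 9, 20, 4) → sum 48
(5, 9, 20, 4, 16) → sum 54
(9, 20, 4, 16, 15) → sum 64
(20, 4, 16, 15, 15) → sum 70
(4, 16, 15, 15, 7) → sum 57
(16, 15, 15, 7, 8) → sum 61
(15, 15, 7, 8, 17) → sum 62

61, 48, 54, 64, 70, 57, 61, 62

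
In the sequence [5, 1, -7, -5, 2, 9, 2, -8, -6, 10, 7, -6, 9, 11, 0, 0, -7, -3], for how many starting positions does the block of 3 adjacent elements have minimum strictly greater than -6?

4

(5, 1, -7) → min -7
(1, -7, -5) → min -7
(-7, -5, 2) → min -7
(-5, 2, 9) → min -5  > -6 ✓
(2, 9, 2) → min 2  > -6 ✓
(9, 2, -8) → min -8
(2, -8, -6) → min -8
(-8, -6, 10) → min -8
(-6, 10, 7) → min -6
(10, 7, -6) → min -6
(7, -6, 9) → min -6
(-6, 9, 11) → min -6
(9, 11, 0) → min 0  > -6 ✓
(11, 0, 0) → min 0  > -6 ✓
(0, 0, -7) → min -7
(0, -7, -3) → min -7
4 windows satisfy the condition.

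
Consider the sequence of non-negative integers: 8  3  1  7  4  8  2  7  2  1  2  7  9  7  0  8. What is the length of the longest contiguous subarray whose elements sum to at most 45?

11

Extend to the right; shrink from the left whenever the sum exceeds 45:
[8] sum 8 len 1
[8, 3] sum 11 len 2
[8, 3, 1] sum 12 len 3
[8, 3, 1, 7] sum 19 len 4
[8, 3, 1, 7, 4] sum 23 len 5
[8, 3, 1, 7, 4, 8] sum 31 len 6
[8, 3, 1, 7, 4, 8, 2] sum 33 len 7
[8, 3, 1, 7, 4, 8, 2, 7] sum 40 len 8
[8, 3, 1, 7, 4, 8, 2, 7, 2] sum 42 len 9
[8, 3, 1, 7, 4, 8, 2, 7, 2, 1] sum 43 len 10
[8, 3, 1, 7, 4, 8, 2, 7, 2, 1, 2] sum 45 len 11
[3, 1, 7, 4, 8, 2, 7, 2, 1, 2, 7] sum 44 len 11
[4, 8, 2, 7, 2, 1, 2, 7, 9] sum 42 len 9
[8, 2, 7, 2, 1, 2, 7, 9, 7] sum 45 len 9
[8, 2, 7, 2, 1, 2, 7, 9, 7, 0] sum 45 len 10
[2, 7, 2, 1, 2, 7, 9, 7, 0, 8] sum 45 len 10
Longest length seen: 11.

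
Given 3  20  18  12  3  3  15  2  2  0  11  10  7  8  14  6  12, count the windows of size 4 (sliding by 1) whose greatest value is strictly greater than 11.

3 20 18 12 → max 20  > 11 ✓
20 18 12 3 → max 20  > 11 ✓
18 12 3 3 → max 18  > 11 ✓
12 3 3 15 → max 15  > 11 ✓
3 3 15 2 → max 15  > 11 ✓
3 15 2 2 → max 15  > 11 ✓
15 2 2 0 → max 15  > 11 ✓
2 2 0 11 → max 11
2 0 11 10 → max 11
0 11 10 7 → max 11
11 10 7 8 → max 11
10 7 8 14 → max 14  > 11 ✓
7 8 14 6 → max 14  > 11 ✓
8 14 6 12 → max 14  > 11 ✓
10 windows satisfy the condition.

10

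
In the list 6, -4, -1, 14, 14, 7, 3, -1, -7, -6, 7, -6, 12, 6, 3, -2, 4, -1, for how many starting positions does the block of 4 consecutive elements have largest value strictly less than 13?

(6, -4, -1, 14) → max 14
(-4, -1, 14, 14) → max 14
(-1, 14, 14, 7) → max 14
(14, 14, 7, 3) → max 14
(14, 7, 3, -1) → max 14
(7, 3, -1, -7) → max 7  < 13 ✓
(3, -1, -7, -6) → max 3  < 13 ✓
(-1, -7, -6, 7) → max 7  < 13 ✓
(-7, -6, 7, -6) → max 7  < 13 ✓
(-6, 7, -6, 12) → max 12  < 13 ✓
(7, -6, 12, 6) → max 12  < 13 ✓
(-6, 12, 6, 3) → max 12  < 13 ✓
(12, 6, 3, -2) → max 12  < 13 ✓
(6, 3, -2, 4) → max 6  < 13 ✓
(3, -2, 4, -1) → max 4  < 13 ✓
10 windows satisfy the condition.

10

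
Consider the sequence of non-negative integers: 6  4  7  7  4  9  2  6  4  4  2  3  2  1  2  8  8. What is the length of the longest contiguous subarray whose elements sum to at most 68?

15

Extend to the right; shrink from the left whenever the sum exceeds 68:
add 6: [6] sum 6, len 1
add 4: [6, 4] sum 10, len 2
add 7: [6, 4, 7] sum 17, len 3
add 7: [6, 4, 7, 7] sum 24, len 4
add 4: [6, 4, 7, 7, 4] sum 28, len 5
add 9: [6, 4, 7, 7, 4, 9] sum 37, len 6
add 2: [6, 4, 7, 7, 4, 9, 2] sum 39, len 7
add 6: [6, 4, 7, 7, 4, 9, 2, 6] sum 45, len 8
add 4: [6, 4, 7, 7, 4, 9, 2, 6, 4] sum 49, len 9
add 4: [6, 4, 7, 7, 4, 9, 2, 6, 4, 4] sum 53, len 10
add 2: [6, 4, 7, 7, 4, 9, 2, 6, 4, 4, 2] sum 55, len 11
add 3: [6, 4, 7, 7, 4, 9, 2, 6, 4, 4, 2, 3] sum 58, len 12
add 2: [6, 4, 7, 7, 4, 9, 2, 6, 4, 4, 2, 3, 2] sum 60, len 13
add 1: [6, 4, 7, 7, 4, 9, 2, 6, 4, 4, 2, 3, 2, 1] sum 61, len 14
add 2: [6, 4, 7, 7, 4, 9, 2, 6, 4, 4, 2, 3, 2, 1, 2] sum 63, len 15
add 8: [4, 7, 7, 4, 9, 2, 6, 4, 4, 2, 3, 2, 1, 2, 8] sum 65, len 15
add 8: [7, 4, 9, 2, 6, 4, 4, 2, 3, 2, 1, 2, 8, 8] sum 62, len 14
Longest length seen: 15.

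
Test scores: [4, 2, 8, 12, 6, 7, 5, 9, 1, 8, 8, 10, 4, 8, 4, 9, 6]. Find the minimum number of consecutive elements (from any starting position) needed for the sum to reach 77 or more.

11

add 4: running sum 4 < 77
add 2: running sum 6 < 77
add 8: running sum 14 < 77
add 12: running sum 26 < 77
add 6: running sum 32 < 77
add 7: running sum 39 < 77
add 5: running sum 44 < 77
add 9: running sum 53 < 77
add 1: running sum 54 < 77
add 8: running sum 62 < 77
add 8: running sum 70 < 77
end 11: [4, 2, 8, 12, 6, 7, 5, 9, 1, 8, 8, 10] sum 80, len 12
end 12: [8, 12, 6, 7, 5, 9, 1, 8, 8, 10, 4] sum 78, len 11
end 13: [12, 6, 7, 5, 9, 1, 8, 8, 10, 4, 8] sum 78, len 11
end 14: [12, 6, 7, 5, 9, 1, 8, 8, 10, 4, 8, 4] sum 82, len 12
end 15: [6, 7, 5, 9, 1, 8, 8, 10, 4, 8, 4, 9] sum 79, len 12
end 16: [7, 5, 9, 1, 8, 8, 10, 4, 8, 4, 9, 6] sum 79, len 12
Shortest qualifying length: 11.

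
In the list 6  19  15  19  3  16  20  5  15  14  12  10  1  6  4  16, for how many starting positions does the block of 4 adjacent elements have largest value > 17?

7

6 19 15 19 → max 19  > 17 ✓
19 15 19 3 → max 19  > 17 ✓
15 19 3 16 → max 19  > 17 ✓
19 3 16 20 → max 20  > 17 ✓
3 16 20 5 → max 20  > 17 ✓
16 20 5 15 → max 20  > 17 ✓
20 5 15 14 → max 20  > 17 ✓
5 15 14 12 → max 15
15 14 12 10 → max 15
14 12 10 1 → max 14
12 10 1 6 → max 12
10 1 6 4 → max 10
1 6 4 16 → max 16
7 windows satisfy the condition.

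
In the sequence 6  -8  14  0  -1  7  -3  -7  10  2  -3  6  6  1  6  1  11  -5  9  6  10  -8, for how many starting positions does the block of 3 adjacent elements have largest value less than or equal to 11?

6 -8 14 → max 14
-8 14 0 → max 14
14 0 -1 → max 14
0 -1 7 → max 7  ≤ 11 ✓
-1 7 -3 → max 7  ≤ 11 ✓
7 -3 -7 → max 7  ≤ 11 ✓
-3 -7 10 → max 10  ≤ 11 ✓
-7 10 2 → max 10  ≤ 11 ✓
10 2 -3 → max 10  ≤ 11 ✓
2 -3 6 → max 6  ≤ 11 ✓
-3 6 6 → max 6  ≤ 11 ✓
6 6 1 → max 6  ≤ 11 ✓
6 1 6 → max 6  ≤ 11 ✓
1 6 1 → max 6  ≤ 11 ✓
6 1 11 → max 11  ≤ 11 ✓
1 11 -5 → max 11  ≤ 11 ✓
11 -5 9 → max 11  ≤ 11 ✓
-5 9 6 → max 9  ≤ 11 ✓
9 6 10 → max 10  ≤ 11 ✓
6 10 -8 → max 10  ≤ 11 ✓
17 windows satisfy the condition.

17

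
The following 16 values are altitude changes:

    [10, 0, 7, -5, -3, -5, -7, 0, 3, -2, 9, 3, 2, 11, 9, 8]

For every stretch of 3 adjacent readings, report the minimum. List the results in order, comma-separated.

(10, 0, 7) → min 0
(0, 7, -5) → min -5
(7, -5, -3) → min -5
(-5, -3, -5) → min -5
(-3, -5, -7) → min -7
(-5, -7, 0) → min -7
(-7, 0, 3) → min -7
(0, 3, -2) → min -2
(3, -2, 9) → min -2
(-2, 9, 3) → min -2
(9, 3, 2) → min 2
(3, 2, 11) → min 2
(2, 11, 9) → min 2
(11, 9, 8) → min 8

0, -5, -5, -5, -7, -7, -7, -2, -2, -2, 2, 2, 2, 8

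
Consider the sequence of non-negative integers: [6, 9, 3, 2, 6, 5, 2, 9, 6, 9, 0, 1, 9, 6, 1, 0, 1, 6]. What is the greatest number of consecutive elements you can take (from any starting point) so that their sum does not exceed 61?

add 6: [6] sum 6, len 1
add 9: [6, 9] sum 15, len 2
add 3: [6, 9, 3] sum 18, len 3
add 2: [6, 9, 3, 2] sum 20, len 4
add 6: [6, 9, 3, 2, 6] sum 26, len 5
add 5: [6, 9, 3, 2, 6, 5] sum 31, len 6
add 2: [6, 9, 3, 2, 6, 5, 2] sum 33, len 7
add 9: [6, 9, 3, 2, 6, 5, 2, 9] sum 42, len 8
add 6: [6, 9, 3, 2, 6, 5, 2, 9, 6] sum 48, len 9
add 9: [6, 9, 3, 2, 6, 5, 2, 9, 6, 9] sum 57, len 10
add 0: [6, 9, 3, 2, 6, 5, 2, 9, 6, 9, 0] sum 57, len 11
add 1: [6, 9, 3, 2, 6, 5, 2, 9, 6, 9, 0, 1] sum 58, len 12
add 9: [9, 3, 2, 6, 5, 2, 9, 6, 9, 0, 1, 9] sum 61, len 12
add 6: [3, 2, 6, 5, 2, 9, 6, 9, 0, 1, 9, 6] sum 58, len 12
add 1: [3, 2, 6, 5, 2, 9, 6, 9, 0, 1, 9, 6, 1] sum 59, len 13
add 0: [3, 2, 6, 5, 2, 9, 6, 9, 0, 1, 9, 6, 1, 0] sum 59, len 14
add 1: [3, 2, 6, 5, 2, 9, 6, 9, 0, 1, 9, 6, 1, 0, 1] sum 60, len 15
add 6: [6, 5, 2, 9, 6, 9, 0, 1, 9, 6, 1, 0, 1, 6] sum 61, len 14
Longest length seen: 15.

15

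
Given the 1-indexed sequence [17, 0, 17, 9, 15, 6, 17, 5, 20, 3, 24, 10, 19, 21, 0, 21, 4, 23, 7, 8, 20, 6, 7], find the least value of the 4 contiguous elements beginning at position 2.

0

Elements at indices 2..5: 0, 17, 9, 15
min(0, 17, 9, 15) = 0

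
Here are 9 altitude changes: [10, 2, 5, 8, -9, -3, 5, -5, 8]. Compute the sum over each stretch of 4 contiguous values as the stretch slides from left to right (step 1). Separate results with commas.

25, 6, 1, 1, -12, 5

[10, 2, 5, 8] → sum 25
[2, 5, 8, -9] → sum 6
[5, 8, -9, -3] → sum 1
[8, -9, -3, 5] → sum 1
[-9, -3, 5, -5] → sum -12
[-3, 5, -5, 8] → sum 5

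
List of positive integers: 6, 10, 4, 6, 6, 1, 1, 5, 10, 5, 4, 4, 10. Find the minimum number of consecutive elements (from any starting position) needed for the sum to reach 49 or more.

9

add 6: running sum 6 < 49
add 10: running sum 16 < 49
add 4: running sum 20 < 49
add 6: running sum 26 < 49
add 6: running sum 32 < 49
add 1: running sum 33 < 49
add 1: running sum 34 < 49
add 5: running sum 39 < 49
add 10: shortest ending here [6, 10, 4, 6, 6, 1, 1, 5, 10] sum 49, len 9
add 5: shortest ending here [6, 10, 4, 6, 6, 1, 1, 5, 10, 5] sum 54, len 10
add 4: shortest ending here [10, 4, 6, 6, 1, 1, 5, 10, 5, 4] sum 52, len 10
add 4: shortest ending here [10, 4, 6, 6, 1, 1, 5, 10, 5, 4, 4] sum 56, len 11
add 10: shortest ending here [6, 6, 1, 1, 5, 10, 5, 4, 4, 10] sum 52, len 10
Shortest qualifying length: 9.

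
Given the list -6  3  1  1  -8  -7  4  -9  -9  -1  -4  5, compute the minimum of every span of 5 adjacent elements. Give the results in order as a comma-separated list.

-8, -8, -8, -9, -9, -9, -9, -9

(-6, 3, 1, 1, -8) → min -8
(3, 1, 1, -8, -7) → min -8
(1, 1, -8, -7, 4) → min -8
(1, -8, -7, 4, -9) → min -9
(-8, -7, 4, -9, -9) → min -9
(-7, 4, -9, -9, -1) → min -9
(4, -9, -9, -1, -4) → min -9
(-9, -9, -1, -4, 5) → min -9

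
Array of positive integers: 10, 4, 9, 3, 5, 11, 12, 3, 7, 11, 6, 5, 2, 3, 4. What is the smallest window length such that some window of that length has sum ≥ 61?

8

Extend right; whenever the sum reaches 61, record the length and shrink from the left:
add 10: running sum 10 < 61
add 4: running sum 14 < 61
add 9: running sum 23 < 61
add 3: running sum 26 < 61
add 5: running sum 31 < 61
add 11: running sum 42 < 61
add 12: running sum 54 < 61
add 3: running sum 57 < 61
end 8: [10, 4, 9, 3, 5, 11, 12, 3, 7] sum 64, len 9
end 9: [9, 3, 5, 11, 12, 3, 7, 11] sum 61, len 8
end 10: [9, 3, 5, 11, 12, 3, 7, 11, 6] sum 67, len 9
end 11: [3, 5, 11, 12, 3, 7, 11, 6, 5] sum 63, len 9
end 12: [5, 11, 12, 3, 7, 11, 6, 5, 2] sum 62, len 9
end 13: [5, 11, 12, 3, 7, 11, 6, 5, 2, 3] sum 65, len 10
end 14: [11, 12, 3, 7, 11, 6, 5, 2, 3, 4] sum 64, len 10
Shortest qualifying length: 8.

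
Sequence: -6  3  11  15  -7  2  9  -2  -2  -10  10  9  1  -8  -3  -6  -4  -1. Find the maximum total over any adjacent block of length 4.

23

Each size-4 window and its sum:
[-6, 3, 11, 15] → sum 23
[3, 11, 15, -7] → sum 22
[11, 15, -7, 2] → sum 21
[15, -7, 2, 9] → sum 19
[-7, 2, 9, -2] → sum 2
[2, 9, -2, -2] → sum 7
[9, -2, -2, -10] → sum -5
[-2, -2, -10, 10] → sum -4
[-2, -10, 10, 9] → sum 7
[-10, 10, 9, 1] → sum 10
[10, 9, 1, -8] → sum 12
[9, 1, -8, -3] → sum -1
[1, -8, -3, -6] → sum -16
[-8, -3, -6, -4] → sum -21
[-3, -6, -4, -1] → sum -14
Maximum of these is 23.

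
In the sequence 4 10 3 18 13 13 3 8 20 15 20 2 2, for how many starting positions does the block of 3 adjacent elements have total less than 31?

4

(4, 10, 3) → sum 17  < 31 ✓
(10, 3, 18) → sum 31
(3, 18, 13) → sum 34
(18, 13, 13) → sum 44
(13, 13, 3) → sum 29  < 31 ✓
(13, 3, 8) → sum 24  < 31 ✓
(3, 8, 20) → sum 31
(8, 20, 15) → sum 43
(20, 15, 20) → sum 55
(15, 20, 2) → sum 37
(20, 2, 2) → sum 24  < 31 ✓
4 windows satisfy the condition.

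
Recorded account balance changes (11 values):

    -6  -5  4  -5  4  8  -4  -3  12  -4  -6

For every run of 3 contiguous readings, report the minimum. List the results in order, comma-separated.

[-6, -5, 4] → min -6
[-5, 4, -5] → min -5
[4, -5, 4] → min -5
[-5, 4, 8] → min -5
[4, 8, -4] → min -4
[8, -4, -3] → min -4
[-4, -3, 12] → min -4
[-3, 12, -4] → min -4
[12, -4, -6] → min -6

-6, -5, -5, -5, -4, -4, -4, -4, -6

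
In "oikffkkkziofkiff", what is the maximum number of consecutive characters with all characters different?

5

add o: [o] len 1
add i: [o, i] len 2
add k: [o, i, k] len 3
add f: [o, i, k, f] len 4
add f (repeat f, move left end past it): [f] len 1
add k: [f, k] len 2
add k (repeat k, move left end past it): [k] len 1
add k (repeat k, move left end past it): [k] len 1
add z: [k, z] len 2
add i: [k, z, i] len 3
add o: [k, z, i, o] len 4
add f: [k, z, i, o, f] len 5
add k (repeat k, move left end past it): [z, i, o, f, k] len 5
add i (repeat i, move left end past it): [o, f, k, i] len 4
add f (repeat f, move left end past it): [k, i, f] len 3
add f (repeat f, move left end past it): [f] len 1
Longest all-distinct length: 5.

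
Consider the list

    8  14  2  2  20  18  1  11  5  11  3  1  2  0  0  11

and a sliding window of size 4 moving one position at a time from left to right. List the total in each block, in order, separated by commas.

8 14 2 2 → sum 26
14 2 2 20 → sum 38
2 2 20 18 → sum 42
2 20 18 1 → sum 41
20 18 1 11 → sum 50
18 1 11 5 → sum 35
1 11 5 11 → sum 28
11 5 11 3 → sum 30
5 11 3 1 → sum 20
11 3 1 2 → sum 17
3 1 2 0 → sum 6
1 2 0 0 → sum 3
2 0 0 11 → sum 13

26, 38, 42, 41, 50, 35, 28, 30, 20, 17, 6, 3, 13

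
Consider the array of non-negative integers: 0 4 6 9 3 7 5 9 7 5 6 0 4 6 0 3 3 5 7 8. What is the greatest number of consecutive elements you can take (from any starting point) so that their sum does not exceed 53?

12

add 0: [0] sum 0, len 1
add 4: [0, 4] sum 4, len 2
add 6: [0, 4, 6] sum 10, len 3
add 9: [0, 4, 6, 9] sum 19, len 4
add 3: [0, 4, 6, 9, 3] sum 22, len 5
add 7: [0, 4, 6, 9, 3, 7] sum 29, len 6
add 5: [0, 4, 6, 9, 3, 7, 5] sum 34, len 7
add 9: [0, 4, 6, 9, 3, 7, 5, 9] sum 43, len 8
add 7: [0, 4, 6, 9, 3, 7, 5, 9, 7] sum 50, len 9
add 5: [6, 9, 3, 7, 5, 9, 7, 5] sum 51, len 8
add 6: [9, 3, 7, 5, 9, 7, 5, 6] sum 51, len 8
add 0: [9, 3, 7, 5, 9, 7, 5, 6, 0] sum 51, len 9
add 4: [3, 7, 5, 9, 7, 5, 6, 0, 4] sum 46, len 9
add 6: [3, 7, 5, 9, 7, 5, 6, 0, 4, 6] sum 52, len 10
add 0: [3, 7, 5, 9, 7, 5, 6, 0, 4, 6, 0] sum 52, len 11
add 3: [7, 5, 9, 7, 5, 6, 0, 4, 6, 0, 3] sum 52, len 11
add 3: [5, 9, 7, 5, 6, 0, 4, 6, 0, 3, 3] sum 48, len 11
add 5: [5, 9, 7, 5, 6, 0, 4, 6, 0, 3, 3, 5] sum 53, len 12
add 7: [7, 5, 6, 0, 4, 6, 0, 3, 3, 5, 7] sum 46, len 11
add 8: [5, 6, 0, 4, 6, 0, 3, 3, 5, 7, 8] sum 47, len 11
Longest length seen: 12.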